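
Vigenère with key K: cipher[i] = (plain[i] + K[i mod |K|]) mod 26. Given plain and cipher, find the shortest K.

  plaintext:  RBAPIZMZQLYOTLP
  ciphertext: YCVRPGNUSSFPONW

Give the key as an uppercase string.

  i= 0: Y-R =  7 → H
  i= 1: C-B =  1 → B
  i= 2: V-A = 21 → V
  i= 3: R-P =  2 → C
  i= 4: P-I =  7 → H
  i= 5: G-Z =  7 → H
  i= 6: N-M =  1 → B
  i= 7: U-Z = 21 → V
  i= 8: S-Q =  2 → C
  i= 9: S-L =  7 → H
  i=10: F-Y =  7 → H
  i=11: P-O =  1 → B
  i=12: O-T = 21 → V
  i=13: N-L =  2 → C
  i=14: W-P =  7 → H
  shifts repeat with period 5: HBVCH

HBVCH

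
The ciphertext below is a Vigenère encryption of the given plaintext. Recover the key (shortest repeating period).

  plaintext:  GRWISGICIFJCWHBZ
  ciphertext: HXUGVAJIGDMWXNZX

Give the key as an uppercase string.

BGYYDU

  i= 0: H-G =  1 → B
  i= 1: X-R =  6 → G
  i= 2: U-W = 24 → Y
  i= 3: G-I = 24 → Y
  i= 4: V-S =  3 → D
  i= 5: A-G = 20 → U
  i= 6: J-I =  1 → B
  i= 7: I-C =  6 → G
  i= 8: G-I = 24 → Y
  i= 9: D-F = 24 → Y
  i=10: M-J =  3 → D
  i=11: W-C = 20 → U
  i=12: X-W =  1 → B
  i=13: N-H =  6 → G
  i=14: Z-B = 24 → Y
  i=15: X-Z = 24 → Y
  shifts repeat with period 6: BGYYDU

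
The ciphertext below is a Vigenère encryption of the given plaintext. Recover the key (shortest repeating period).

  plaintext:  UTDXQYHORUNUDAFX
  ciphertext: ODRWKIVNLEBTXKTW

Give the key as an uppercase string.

UKOZ

  i= 0: O-U = 20 → U
  i= 1: D-T = 10 → K
  i= 2: R-D = 14 → O
  i= 3: W-X = 25 → Z
  i= 4: K-Q = 20 → U
  i= 5: I-Y = 10 → K
  i= 6: V-H = 14 → O
  i= 7: N-O = 25 → Z
  i= 8: L-R = 20 → U
  i= 9: E-U = 10 → K
  i=10: B-N = 14 → O
  i=11: T-U = 25 → Z
  i=12: X-D = 20 → U
  i=13: K-A = 10 → K
  i=14: T-F = 14 → O
  i=15: W-X = 25 → Z
  shifts repeat with period 4: UKOZ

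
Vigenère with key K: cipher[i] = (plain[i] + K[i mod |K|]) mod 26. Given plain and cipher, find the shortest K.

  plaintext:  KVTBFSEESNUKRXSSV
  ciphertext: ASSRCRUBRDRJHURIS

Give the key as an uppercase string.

QXZ

  i= 0: A-K = 16 → Q
  i= 1: S-V = 23 → X
  i= 2: S-T = 25 → Z
  i= 3: R-B = 16 → Q
  i= 4: C-F = 23 → X
  i= 5: R-S = 25 → Z
  i= 6: U-E = 16 → Q
  i= 7: B-E = 23 → X
  i= 8: R-S = 25 → Z
  i= 9: D-N = 16 → Q
  i=10: R-U = 23 → X
  i=11: J-K = 25 → Z
  i=12: H-R = 16 → Q
  i=13: U-X = 23 → X
  i=14: R-S = 25 → Z
  i=15: I-S = 16 → Q
  i=16: S-V = 23 → X
  shifts repeat with period 3: QXZ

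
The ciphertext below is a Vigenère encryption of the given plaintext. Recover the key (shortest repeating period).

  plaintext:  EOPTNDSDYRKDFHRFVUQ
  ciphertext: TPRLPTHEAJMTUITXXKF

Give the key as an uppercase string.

PBCSCQ

  i= 0: T-E = 15 → P
  i= 1: P-O =  1 → B
  i= 2: R-P =  2 → C
  i= 3: L-T = 18 → S
  i= 4: P-N =  2 → C
  i= 5: T-D = 16 → Q
  i= 6: H-S = 15 → P
  i= 7: E-D =  1 → B
  i= 8: A-Y =  2 → C
  i= 9: J-R = 18 → S
  i=10: M-K =  2 → C
  i=11: T-D = 16 → Q
  i=12: U-F = 15 → P
  i=13: I-H =  1 → B
  i=14: T-R =  2 → C
  i=15: X-F = 18 → S
  i=16: X-V =  2 → C
  i=17: K-U = 16 → Q
  i=18: F-Q = 15 → P
  shifts repeat with period 6: PBCSCQ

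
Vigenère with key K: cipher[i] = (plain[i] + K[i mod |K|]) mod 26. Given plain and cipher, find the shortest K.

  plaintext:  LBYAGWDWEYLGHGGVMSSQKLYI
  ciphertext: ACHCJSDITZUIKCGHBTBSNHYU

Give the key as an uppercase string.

  i= 0: A-L = 15 → P
  i= 1: C-B =  1 → B
  i= 2: H-Y =  9 → J
  i= 3: C-A =  2 → C
  i= 4: J-G =  3 → D
  i= 5: S-W = 22 → W
  i= 6: D-D =  0 → A
  i= 7: I-W = 12 → M
  i= 8: T-E = 15 → P
  i= 9: Z-Y =  1 → B
  i=10: U-L =  9 → J
  i=11: I-G =  2 → C
  i=12: K-H =  3 → D
  i=13: C-G = 22 → W
  i=14: G-G =  0 → A
  i=15: H-V = 12 → M
  i=16: B-M = 15 → P
  i=17: T-S =  1 → B
  i=18: B-S =  9 → J
  i=19: S-Q =  2 → C
  i=20: N-K =  3 → D
  i=21: H-L = 22 → W
  i=22: Y-Y =  0 → A
  i=23: U-I = 12 → M
  shifts repeat with period 8: PBJCDWAM

PBJCDWAM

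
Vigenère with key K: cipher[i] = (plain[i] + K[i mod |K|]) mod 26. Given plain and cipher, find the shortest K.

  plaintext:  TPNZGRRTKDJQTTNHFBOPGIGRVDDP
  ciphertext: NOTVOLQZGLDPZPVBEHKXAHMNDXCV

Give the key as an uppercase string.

  i= 0: N-T = 20 → U
  i= 1: O-P = 25 → Z
  i= 2: T-N =  6 → G
  i= 3: V-Z = 22 → W
  i= 4: O-G =  8 → I
  i= 5: L-R = 20 → U
  i= 6: Q-R = 25 → Z
  i= 7: Z-T =  6 → G
  i= 8: G-K = 22 → W
  i= 9: L-D =  8 → I
  i=10: D-J = 20 → U
  i=11: P-Q = 25 → Z
  i=12: Z-T =  6 → G
  i=13: P-T = 22 → W
  i=14: V-N =  8 → I
  i=15: B-H = 20 → U
  i=16: E-F = 25 → Z
  i=17: H-B =  6 → G
  i=18: K-O = 22 → W
  i=19: X-P =  8 → I
  i=20: A-G = 20 → U
  i=21: H-I = 25 → Z
  i=22: M-G =  6 → G
  i=23: N-R = 22 → W
  i=24: D-V =  8 → I
  i=25: X-D = 20 → U
  i=26: C-D = 25 → Z
  i=27: V-P =  6 → G
  shifts repeat with period 5: UZGWI

UZGWI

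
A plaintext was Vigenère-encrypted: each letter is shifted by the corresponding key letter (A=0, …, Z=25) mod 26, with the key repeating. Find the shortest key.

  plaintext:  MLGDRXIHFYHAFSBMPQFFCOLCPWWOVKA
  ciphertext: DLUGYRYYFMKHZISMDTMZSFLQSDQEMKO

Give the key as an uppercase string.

  i= 0: D-M = 17 → R
  i= 1: L-L =  0 → A
  i= 2: U-G = 14 → O
  i= 3: G-D =  3 → D
  i= 4: Y-R =  7 → H
  i= 5: R-X = 20 → U
  i= 6: Y-I = 16 → Q
  i= 7: Y-H = 17 → R
  i= 8: F-F =  0 → A
  i= 9: M-Y = 14 → O
  i=10: K-H =  3 → D
  i=11: H-A =  7 → H
  i=12: Z-F = 20 → U
  i=13: I-S = 16 → Q
  i=14: S-B = 17 → R
  i=15: M-M =  0 → A
  i=16: D-P = 14 → O
  i=17: T-Q =  3 → D
  i=18: M-F =  7 → H
  i=19: Z-F = 20 → U
  i=20: S-C = 16 → Q
  i=21: F-O = 17 → R
  i=22: L-L =  0 → A
  i=23: Q-C = 14 → O
  i=24: S-P =  3 → D
  i=25: D-W =  7 → H
  i=26: Q-W = 20 → U
  i=27: E-O = 16 → Q
  i=28: M-V = 17 → R
  i=29: K-K =  0 → A
  i=30: O-A = 14 → O
  shifts repeat with period 7: RAODHUQ

RAODHUQ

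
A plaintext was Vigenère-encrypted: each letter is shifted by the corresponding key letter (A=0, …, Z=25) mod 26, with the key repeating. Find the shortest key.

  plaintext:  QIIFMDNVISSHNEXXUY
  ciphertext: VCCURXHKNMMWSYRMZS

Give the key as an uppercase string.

FUUP

  i= 0: V-Q =  5 → F
  i= 1: C-I = 20 → U
  i= 2: C-I = 20 → U
  i= 3: U-F = 15 → P
  i= 4: R-M =  5 → F
  i= 5: X-D = 20 → U
  i= 6: H-N = 20 → U
  i= 7: K-V = 15 → P
  i= 8: N-I =  5 → F
  i= 9: M-S = 20 → U
  i=10: M-S = 20 → U
  i=11: W-H = 15 → P
  i=12: S-N =  5 → F
  i=13: Y-E = 20 → U
  i=14: R-X = 20 → U
  i=15: M-X = 15 → P
  i=16: Z-U =  5 → F
  i=17: S-Y = 20 → U
  shifts repeat with period 4: FUUP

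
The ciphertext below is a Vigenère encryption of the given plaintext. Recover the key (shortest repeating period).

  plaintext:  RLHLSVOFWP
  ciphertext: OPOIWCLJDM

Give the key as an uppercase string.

XEH

  i= 0: O-R = 23 → X
  i= 1: P-L =  4 → E
  i= 2: O-H =  7 → H
  i= 3: I-L = 23 → X
  i= 4: W-S =  4 → E
  i= 5: C-V =  7 → H
  i= 6: L-O = 23 → X
  i= 7: J-F =  4 → E
  i= 8: D-W =  7 → H
  i= 9: M-P = 23 → X
  shifts repeat with period 3: XEH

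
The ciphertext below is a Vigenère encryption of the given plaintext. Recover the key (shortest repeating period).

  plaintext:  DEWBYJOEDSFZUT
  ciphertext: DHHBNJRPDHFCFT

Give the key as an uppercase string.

  i= 0: D-D =  0 → A
  i= 1: H-E =  3 → D
  i= 2: H-W = 11 → L
  i= 3: B-B =  0 → A
  i= 4: N-Y = 15 → P
  i= 5: J-J =  0 → A
  i= 6: R-O =  3 → D
  i= 7: P-E = 11 → L
  i= 8: D-D =  0 → A
  i= 9: H-S = 15 → P
  i=10: F-F =  0 → A
  i=11: C-Z =  3 → D
  i=12: F-U = 11 → L
  i=13: T-T =  0 → A
  shifts repeat with period 5: ADLAP

ADLAP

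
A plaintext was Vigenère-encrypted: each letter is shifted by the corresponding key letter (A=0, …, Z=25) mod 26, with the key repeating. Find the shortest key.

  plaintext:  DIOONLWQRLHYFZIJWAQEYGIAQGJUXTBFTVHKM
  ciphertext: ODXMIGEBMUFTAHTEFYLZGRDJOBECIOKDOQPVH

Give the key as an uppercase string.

LVJYVVI

  i= 0: O-D = 11 → L
  i= 1: D-I = 21 → V
  i= 2: X-O =  9 → J
  i= 3: M-O = 24 → Y
  i= 4: I-N = 21 → V
  i= 5: G-L = 21 → V
  i= 6: E-W =  8 → I
  i= 7: B-Q = 11 → L
  i= 8: M-R = 21 → V
  i= 9: U-L =  9 → J
  i=10: F-H = 24 → Y
  i=11: T-Y = 21 → V
  i=12: A-F = 21 → V
  i=13: H-Z =  8 → I
  i=14: T-I = 11 → L
  i=15: E-J = 21 → V
  i=16: F-W =  9 → J
  i=17: Y-A = 24 → Y
  i=18: L-Q = 21 → V
  i=19: Z-E = 21 → V
  i=20: G-Y =  8 → I
  i=21: R-G = 11 → L
  i=22: D-I = 21 → V
  i=23: J-A =  9 → J
  i=24: O-Q = 24 → Y
  i=25: B-G = 21 → V
  i=26: E-J = 21 → V
  i=27: C-U =  8 → I
  i=28: I-X = 11 → L
  i=29: O-T = 21 → V
  i=30: K-B =  9 → J
  i=31: D-F = 24 → Y
  i=32: O-T = 21 → V
  i=33: Q-V = 21 → V
  i=34: P-H =  8 → I
  i=35: V-K = 11 → L
  i=36: H-M = 21 → V
  shifts repeat with period 7: LVJYVVI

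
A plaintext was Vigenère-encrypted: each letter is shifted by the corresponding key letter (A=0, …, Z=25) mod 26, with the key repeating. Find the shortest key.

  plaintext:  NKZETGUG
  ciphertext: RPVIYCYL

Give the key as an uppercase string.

  i= 0: R-N =  4 → E
  i= 1: P-K =  5 → F
  i= 2: V-Z = 22 → W
  i= 3: I-E =  4 → E
  i= 4: Y-T =  5 → F
  i= 5: C-G = 22 → W
  i= 6: Y-U =  4 → E
  i= 7: L-G =  5 → F
  shifts repeat with period 3: EFW

EFW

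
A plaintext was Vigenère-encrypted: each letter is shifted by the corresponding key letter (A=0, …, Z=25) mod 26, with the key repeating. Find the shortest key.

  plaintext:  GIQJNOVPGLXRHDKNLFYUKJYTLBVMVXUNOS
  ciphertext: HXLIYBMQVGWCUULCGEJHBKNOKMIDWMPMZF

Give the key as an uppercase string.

  i= 0: H-G =  1 → B
  i= 1: X-I = 15 → P
  i= 2: L-Q = 21 → V
  i= 3: I-J = 25 → Z
  i= 4: Y-N = 11 → L
  i= 5: B-O = 13 → N
  i= 6: M-V = 17 → R
  i= 7: Q-P =  1 → B
  i= 8: V-G = 15 → P
  i= 9: G-L = 21 → V
  i=10: W-X = 25 → Z
  i=11: C-R = 11 → L
  i=12: U-H = 13 → N
  i=13: U-D = 17 → R
  i=14: L-K =  1 → B
  i=15: C-N = 15 → P
  i=16: G-L = 21 → V
  i=17: E-F = 25 → Z
  i=18: J-Y = 11 → L
  i=19: H-U = 13 → N
  i=20: B-K = 17 → R
  i=21: K-J =  1 → B
  i=22: N-Y = 15 → P
  i=23: O-T = 21 → V
  i=24: K-L = 25 → Z
  i=25: M-B = 11 → L
  i=26: I-V = 13 → N
  i=27: D-M = 17 → R
  i=28: W-V =  1 → B
  i=29: M-X = 15 → P
  i=30: P-U = 21 → V
  i=31: M-N = 25 → Z
  i=32: Z-O = 11 → L
  i=33: F-S = 13 → N
  shifts repeat with period 7: BPVZLNR

BPVZLNR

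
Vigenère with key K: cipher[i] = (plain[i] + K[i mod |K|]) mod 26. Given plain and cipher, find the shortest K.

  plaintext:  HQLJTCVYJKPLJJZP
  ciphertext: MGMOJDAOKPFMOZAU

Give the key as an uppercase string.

  i= 0: M-H =  5 → F
  i= 1: G-Q = 16 → Q
  i= 2: M-L =  1 → B
  i= 3: O-J =  5 → F
  i= 4: J-T = 16 → Q
  i= 5: D-C =  1 → B
  i= 6: A-V =  5 → F
  i= 7: O-Y = 16 → Q
  i= 8: K-J =  1 → B
  i= 9: P-K =  5 → F
  i=10: F-P = 16 → Q
  i=11: M-L =  1 → B
  i=12: O-J =  5 → F
  i=13: Z-J = 16 → Q
  i=14: A-Z =  1 → B
  i=15: U-P =  5 → F
  shifts repeat with period 3: FQB

FQB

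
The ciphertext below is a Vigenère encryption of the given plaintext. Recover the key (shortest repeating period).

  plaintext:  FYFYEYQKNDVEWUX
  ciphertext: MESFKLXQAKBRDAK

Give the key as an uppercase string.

HGN

  i= 0: M-F =  7 → H
  i= 1: E-Y =  6 → G
  i= 2: S-F = 13 → N
  i= 3: F-Y =  7 → H
  i= 4: K-E =  6 → G
  i= 5: L-Y = 13 → N
  i= 6: X-Q =  7 → H
  i= 7: Q-K =  6 → G
  i= 8: A-N = 13 → N
  i= 9: K-D =  7 → H
  i=10: B-V =  6 → G
  i=11: R-E = 13 → N
  i=12: D-W =  7 → H
  i=13: A-U =  6 → G
  i=14: K-X = 13 → N
  shifts repeat with period 3: HGN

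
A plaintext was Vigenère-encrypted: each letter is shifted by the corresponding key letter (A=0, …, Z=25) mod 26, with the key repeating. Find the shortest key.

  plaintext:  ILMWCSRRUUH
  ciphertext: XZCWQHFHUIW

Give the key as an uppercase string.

  i= 0: X-I = 15 → P
  i= 1: Z-L = 14 → O
  i= 2: C-M = 16 → Q
  i= 3: W-W =  0 → A
  i= 4: Q-C = 14 → O
  i= 5: H-S = 15 → P
  i= 6: F-R = 14 → O
  i= 7: H-R = 16 → Q
  i= 8: U-U =  0 → A
  i= 9: I-U = 14 → O
  i=10: W-H = 15 → P
  shifts repeat with period 5: POQAO

POQAO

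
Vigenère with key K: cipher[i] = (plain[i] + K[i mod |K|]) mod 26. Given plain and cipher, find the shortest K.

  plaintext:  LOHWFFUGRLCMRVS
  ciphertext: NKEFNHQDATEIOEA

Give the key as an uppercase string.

  i= 0: N-L =  2 → C
  i= 1: K-O = 22 → W
  i= 2: E-H = 23 → X
  i= 3: F-W =  9 → J
  i= 4: N-F =  8 → I
  i= 5: H-F =  2 → C
  i= 6: Q-U = 22 → W
  i= 7: D-G = 23 → X
  i= 8: A-R =  9 → J
  i= 9: T-L =  8 → I
  i=10: E-C =  2 → C
  i=11: I-M = 22 → W
  i=12: O-R = 23 → X
  i=13: E-V =  9 → J
  i=14: A-S =  8 → I
  shifts repeat with period 5: CWXJI

CWXJI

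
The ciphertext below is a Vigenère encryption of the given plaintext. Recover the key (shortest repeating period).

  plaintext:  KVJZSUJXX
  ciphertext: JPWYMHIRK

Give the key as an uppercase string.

ZUN

  i= 0: J-K = 25 → Z
  i= 1: P-V = 20 → U
  i= 2: W-J = 13 → N
  i= 3: Y-Z = 25 → Z
  i= 4: M-S = 20 → U
  i= 5: H-U = 13 → N
  i= 6: I-J = 25 → Z
  i= 7: R-X = 20 → U
  i= 8: K-X = 13 → N
  shifts repeat with period 3: ZUN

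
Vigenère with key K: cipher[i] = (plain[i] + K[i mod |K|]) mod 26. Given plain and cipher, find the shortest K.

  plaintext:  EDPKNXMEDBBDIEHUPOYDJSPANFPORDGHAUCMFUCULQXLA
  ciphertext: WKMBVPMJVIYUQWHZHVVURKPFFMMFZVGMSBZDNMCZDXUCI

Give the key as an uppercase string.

SHXRISAF

  i= 0: W-E = 18 → S
  i= 1: K-D =  7 → H
  i= 2: M-P = 23 → X
  i= 3: B-K = 17 → R
  i= 4: V-N =  8 → I
  i= 5: P-X = 18 → S
  i= 6: M-M =  0 → A
  i= 7: J-E =  5 → F
  i= 8: V-D = 18 → S
  i= 9: I-B =  7 → H
  i=10: Y-B = 23 → X
  i=11: U-D = 17 → R
  i=12: Q-I =  8 → I
  i=13: W-E = 18 → S
  i=14: H-H =  0 → A
  i=15: Z-U =  5 → F
  i=16: H-P = 18 → S
  i=17: V-O =  7 → H
  i=18: V-Y = 23 → X
  i=19: U-D = 17 → R
  i=20: R-J =  8 → I
  i=21: K-S = 18 → S
  i=22: P-P =  0 → A
  i=23: F-A =  5 → F
  i=24: F-N = 18 → S
  i=25: M-F =  7 → H
  i=26: M-P = 23 → X
  i=27: F-O = 17 → R
  i=28: Z-R =  8 → I
  i=29: V-D = 18 → S
  i=30: G-G =  0 → A
  i=31: M-H =  5 → F
  i=32: S-A = 18 → S
  i=33: B-U =  7 → H
  i=34: Z-C = 23 → X
  i=35: D-M = 17 → R
  i=36: N-F =  8 → I
  i=37: M-U = 18 → S
  i=38: C-C =  0 → A
  i=39: Z-U =  5 → F
  i=40: D-L = 18 → S
  i=41: X-Q =  7 → H
  i=42: U-X = 23 → X
  i=43: C-L = 17 → R
  i=44: I-A =  8 → I
  shifts repeat with period 8: SHXRISAF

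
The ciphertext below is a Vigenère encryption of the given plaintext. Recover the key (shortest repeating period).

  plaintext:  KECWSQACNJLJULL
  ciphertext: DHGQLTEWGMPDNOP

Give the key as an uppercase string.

  i= 0: D-K = 19 → T
  i= 1: H-E =  3 → D
  i= 2: G-C =  4 → E
  i= 3: Q-W = 20 → U
  i= 4: L-S = 19 → T
  i= 5: T-Q =  3 → D
  i= 6: E-A =  4 → E
  i= 7: W-C = 20 → U
  i= 8: G-N = 19 → T
  i= 9: M-J =  3 → D
  i=10: P-L =  4 → E
  i=11: D-J = 20 → U
  i=12: N-U = 19 → T
  i=13: O-L =  3 → D
  i=14: P-L =  4 → E
  shifts repeat with period 4: TDEU

TDEU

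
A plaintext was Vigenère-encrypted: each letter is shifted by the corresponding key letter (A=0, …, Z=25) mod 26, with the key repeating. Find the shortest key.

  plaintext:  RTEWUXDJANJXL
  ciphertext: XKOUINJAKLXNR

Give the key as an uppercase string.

GRKYOQ

  i= 0: X-R =  6 → G
  i= 1: K-T = 17 → R
  i= 2: O-E = 10 → K
  i= 3: U-W = 24 → Y
  i= 4: I-U = 14 → O
  i= 5: N-X = 16 → Q
  i= 6: J-D =  6 → G
  i= 7: A-J = 17 → R
  i= 8: K-A = 10 → K
  i= 9: L-N = 24 → Y
  i=10: X-J = 14 → O
  i=11: N-X = 16 → Q
  i=12: R-L =  6 → G
  shifts repeat with period 6: GRKYOQ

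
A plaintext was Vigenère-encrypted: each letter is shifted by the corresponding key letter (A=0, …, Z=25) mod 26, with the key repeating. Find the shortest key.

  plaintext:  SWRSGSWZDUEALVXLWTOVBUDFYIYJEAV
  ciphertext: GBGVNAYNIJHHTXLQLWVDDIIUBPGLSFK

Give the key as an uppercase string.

OFPDHIC

  i= 0: G-S = 14 → O
  i= 1: B-W =  5 → F
  i= 2: G-R = 15 → P
  i= 3: V-S =  3 → D
  i= 4: N-G =  7 → H
  i= 5: A-S =  8 → I
  i= 6: Y-W =  2 → C
  i= 7: N-Z = 14 → O
  i= 8: I-D =  5 → F
  i= 9: J-U = 15 → P
  i=10: H-E =  3 → D
  i=11: H-A =  7 → H
  i=12: T-L =  8 → I
  i=13: X-V =  2 → C
  i=14: L-X = 14 → O
  i=15: Q-L =  5 → F
  i=16: L-W = 15 → P
  i=17: W-T =  3 → D
  i=18: V-O =  7 → H
  i=19: D-V =  8 → I
  i=20: D-B =  2 → C
  i=21: I-U = 14 → O
  i=22: I-D =  5 → F
  i=23: U-F = 15 → P
  i=24: B-Y =  3 → D
  i=25: P-I =  7 → H
  i=26: G-Y =  8 → I
  i=27: L-J =  2 → C
  i=28: S-E = 14 → O
  i=29: F-A =  5 → F
  i=30: K-V = 15 → P
  shifts repeat with period 7: OFPDHIC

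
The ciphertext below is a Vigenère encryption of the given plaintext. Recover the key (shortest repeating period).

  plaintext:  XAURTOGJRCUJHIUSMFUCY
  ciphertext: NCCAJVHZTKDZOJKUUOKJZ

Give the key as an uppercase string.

QCIJQHB

  i= 0: N-X = 16 → Q
  i= 1: C-A =  2 → C
  i= 2: C-U =  8 → I
  i= 3: A-R =  9 → J
  i= 4: J-T = 16 → Q
  i= 5: V-O =  7 → H
  i= 6: H-G =  1 → B
  i= 7: Z-J = 16 → Q
  i= 8: T-R =  2 → C
  i= 9: K-C =  8 → I
  i=10: D-U =  9 → J
  i=11: Z-J = 16 → Q
  i=12: O-H =  7 → H
  i=13: J-I =  1 → B
  i=14: K-U = 16 → Q
  i=15: U-S =  2 → C
  i=16: U-M =  8 → I
  i=17: O-F =  9 → J
  i=18: K-U = 16 → Q
  i=19: J-C =  7 → H
  i=20: Z-Y =  1 → B
  shifts repeat with period 7: QCIJQHB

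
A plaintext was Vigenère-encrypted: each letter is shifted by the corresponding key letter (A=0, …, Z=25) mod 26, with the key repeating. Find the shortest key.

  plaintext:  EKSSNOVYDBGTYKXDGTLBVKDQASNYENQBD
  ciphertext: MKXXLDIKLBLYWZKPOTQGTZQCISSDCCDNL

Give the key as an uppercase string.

IAFFYPNM

  i= 0: M-E =  8 → I
  i= 1: K-K =  0 → A
  i= 2: X-S =  5 → F
  i= 3: X-S =  5 → F
  i= 4: L-N = 24 → Y
  i= 5: D-O = 15 → P
  i= 6: I-V = 13 → N
  i= 7: K-Y = 12 → M
  i= 8: L-D =  8 → I
  i= 9: B-B =  0 → A
  i=10: L-G =  5 → F
  i=11: Y-T =  5 → F
  i=12: W-Y = 24 → Y
  i=13: Z-K = 15 → P
  i=14: K-X = 13 → N
  i=15: P-D = 12 → M
  i=16: O-G =  8 → I
  i=17: T-T =  0 → A
  i=18: Q-L =  5 → F
  i=19: G-B =  5 → F
  i=20: T-V = 24 → Y
  i=21: Z-K = 15 → P
  i=22: Q-D = 13 → N
  i=23: C-Q = 12 → M
  i=24: I-A =  8 → I
  i=25: S-S =  0 → A
  i=26: S-N =  5 → F
  i=27: D-Y =  5 → F
  i=28: C-E = 24 → Y
  i=29: C-N = 15 → P
  i=30: D-Q = 13 → N
  i=31: N-B = 12 → M
  i=32: L-D =  8 → I
  shifts repeat with period 8: IAFFYPNM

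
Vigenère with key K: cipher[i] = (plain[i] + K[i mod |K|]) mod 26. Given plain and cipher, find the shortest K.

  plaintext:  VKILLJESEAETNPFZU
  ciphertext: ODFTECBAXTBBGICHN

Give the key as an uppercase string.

  i= 0: O-V = 19 → T
  i= 1: D-K = 19 → T
  i= 2: F-I = 23 → X
  i= 3: T-L =  8 → I
  i= 4: E-L = 19 → T
  i= 5: C-J = 19 → T
  i= 6: B-E = 23 → X
  i= 7: A-S =  8 → I
  i= 8: X-E = 19 → T
  i= 9: T-A = 19 → T
  i=10: B-E = 23 → X
  i=11: B-T =  8 → I
  i=12: G-N = 19 → T
  i=13: I-P = 19 → T
  i=14: C-F = 23 → X
  i=15: H-Z =  8 → I
  i=16: N-U = 19 → T
  shifts repeat with period 4: TTXI

TTXI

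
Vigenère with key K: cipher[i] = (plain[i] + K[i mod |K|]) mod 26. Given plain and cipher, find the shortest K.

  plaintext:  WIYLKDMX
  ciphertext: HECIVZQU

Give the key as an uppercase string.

LWEX

  i= 0: H-W = 11 → L
  i= 1: E-I = 22 → W
  i= 2: C-Y =  4 → E
  i= 3: I-L = 23 → X
  i= 4: V-K = 11 → L
  i= 5: Z-D = 22 → W
  i= 6: Q-M =  4 → E
  i= 7: U-X = 23 → X
  shifts repeat with period 4: LWEX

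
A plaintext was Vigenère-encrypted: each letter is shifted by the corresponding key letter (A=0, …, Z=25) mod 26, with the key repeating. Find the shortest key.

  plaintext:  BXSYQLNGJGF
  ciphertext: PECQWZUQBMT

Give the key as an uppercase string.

OHKSG

  i= 0: P-B = 14 → O
  i= 1: E-X =  7 → H
  i= 2: C-S = 10 → K
  i= 3: Q-Y = 18 → S
  i= 4: W-Q =  6 → G
  i= 5: Z-L = 14 → O
  i= 6: U-N =  7 → H
  i= 7: Q-G = 10 → K
  i= 8: B-J = 18 → S
  i= 9: M-G =  6 → G
  i=10: T-F = 14 → O
  shifts repeat with period 5: OHKSG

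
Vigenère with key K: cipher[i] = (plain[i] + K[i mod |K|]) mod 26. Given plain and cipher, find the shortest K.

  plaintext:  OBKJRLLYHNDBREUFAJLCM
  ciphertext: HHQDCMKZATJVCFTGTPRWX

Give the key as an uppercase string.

  i= 0: H-O = 19 → T
  i= 1: H-B =  6 → G
  i= 2: Q-K =  6 → G
  i= 3: D-J = 20 → U
  i= 4: C-R = 11 → L
  i= 5: M-L =  1 → B
  i= 6: K-L = 25 → Z
  i= 7: Z-Y =  1 → B
  i= 8: A-H = 19 → T
  i= 9: T-N =  6 → G
  i=10: J-D =  6 → G
  i=11: V-B = 20 → U
  i=12: C-R = 11 → L
  i=13: F-E =  1 → B
  i=14: T-U = 25 → Z
  i=15: G-F =  1 → B
  i=16: T-A = 19 → T
  i=17: P-J =  6 → G
  i=18: R-L =  6 → G
  i=19: W-C = 20 → U
  i=20: X-M = 11 → L
  shifts repeat with period 8: TGGULBZB

TGGULBZB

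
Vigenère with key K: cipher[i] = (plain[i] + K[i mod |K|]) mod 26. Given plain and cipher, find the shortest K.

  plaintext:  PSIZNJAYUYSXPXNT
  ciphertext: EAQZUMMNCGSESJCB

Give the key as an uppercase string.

  i= 0: E-P = 15 → P
  i= 1: A-S =  8 → I
  i= 2: Q-I =  8 → I
  i= 3: Z-Z =  0 → A
  i= 4: U-N =  7 → H
  i= 5: M-J =  3 → D
  i= 6: M-A = 12 → M
  i= 7: N-Y = 15 → P
  i= 8: C-U =  8 → I
  i= 9: G-Y =  8 → I
  i=10: S-S =  0 → A
  i=11: E-X =  7 → H
  i=12: S-P =  3 → D
  i=13: J-X = 12 → M
  i=14: C-N = 15 → P
  i=15: B-T =  8 → I
  shifts repeat with period 7: PIIAHDM

PIIAHDM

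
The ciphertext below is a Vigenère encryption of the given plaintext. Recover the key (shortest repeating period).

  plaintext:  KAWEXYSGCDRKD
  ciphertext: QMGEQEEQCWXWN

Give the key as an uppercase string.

GMKAT

  i= 0: Q-K =  6 → G
  i= 1: M-A = 12 → M
  i= 2: G-W = 10 → K
  i= 3: E-E =  0 → A
  i= 4: Q-X = 19 → T
  i= 5: E-Y =  6 → G
  i= 6: E-S = 12 → M
  i= 7: Q-G = 10 → K
  i= 8: C-C =  0 → A
  i= 9: W-D = 19 → T
  i=10: X-R =  6 → G
  i=11: W-K = 12 → M
  i=12: N-D = 10 → K
  shifts repeat with period 5: GMKAT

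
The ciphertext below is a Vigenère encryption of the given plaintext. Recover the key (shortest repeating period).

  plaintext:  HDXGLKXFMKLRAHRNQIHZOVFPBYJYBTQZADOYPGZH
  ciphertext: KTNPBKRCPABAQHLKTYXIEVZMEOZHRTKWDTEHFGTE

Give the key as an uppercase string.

DQQJQAUX

  i= 0: K-H =  3 → D
  i= 1: T-D = 16 → Q
  i= 2: N-X = 16 → Q
  i= 3: P-G =  9 → J
  i= 4: B-L = 16 → Q
  i= 5: K-K =  0 → A
  i= 6: R-X = 20 → U
  i= 7: C-F = 23 → X
  i= 8: P-M =  3 → D
  i= 9: A-K = 16 → Q
  i=10: B-L = 16 → Q
  i=11: A-R =  9 → J
  i=12: Q-A = 16 → Q
  i=13: H-H =  0 → A
  i=14: L-R = 20 → U
  i=15: K-N = 23 → X
  i=16: T-Q =  3 → D
  i=17: Y-I = 16 → Q
  i=18: X-H = 16 → Q
  i=19: I-Z =  9 → J
  i=20: E-O = 16 → Q
  i=21: V-V =  0 → A
  i=22: Z-F = 20 → U
  i=23: M-P = 23 → X
  i=24: E-B =  3 → D
  i=25: O-Y = 16 → Q
  i=26: Z-J = 16 → Q
  i=27: H-Y =  9 → J
  i=28: R-B = 16 → Q
  i=29: T-T =  0 → A
  i=30: K-Q = 20 → U
  i=31: W-Z = 23 → X
  i=32: D-A =  3 → D
  i=33: T-D = 16 → Q
  i=34: E-O = 16 → Q
  i=35: H-Y =  9 → J
  i=36: F-P = 16 → Q
  i=37: G-G =  0 → A
  i=38: T-Z = 20 → U
  i=39: E-H = 23 → X
  shifts repeat with period 8: DQQJQAUX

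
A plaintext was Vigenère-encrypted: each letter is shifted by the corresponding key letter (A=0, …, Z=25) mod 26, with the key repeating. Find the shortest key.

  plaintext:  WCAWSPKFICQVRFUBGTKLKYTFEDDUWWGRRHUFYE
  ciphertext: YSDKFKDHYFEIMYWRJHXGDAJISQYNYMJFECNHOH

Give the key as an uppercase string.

  i= 0: Y-W =  2 → C
  i= 1: S-C = 16 → Q
  i= 2: D-A =  3 → D
  i= 3: K-W = 14 → O
  i= 4: F-S = 13 → N
  i= 5: K-P = 21 → V
  i= 6: D-K = 19 → T
  i= 7: H-F =  2 → C
  i= 8: Y-I = 16 → Q
  i= 9: F-C =  3 → D
  i=10: E-Q = 14 → O
  i=11: I-V = 13 → N
  i=12: M-R = 21 → V
  i=13: Y-F = 19 → T
  i=14: W-U =  2 → C
  i=15: R-B = 16 → Q
  i=16: J-G =  3 → D
  i=17: H-T = 14 → O
  i=18: X-K = 13 → N
  i=19: G-L = 21 → V
  i=20: D-K = 19 → T
  i=21: A-Y =  2 → C
  i=22: J-T = 16 → Q
  i=23: I-F =  3 → D
  i=24: S-E = 14 → O
  i=25: Q-D = 13 → N
  i=26: Y-D = 21 → V
  i=27: N-U = 19 → T
  i=28: Y-W =  2 → C
  i=29: M-W = 16 → Q
  i=30: J-G =  3 → D
  i=31: F-R = 14 → O
  i=32: E-R = 13 → N
  i=33: C-H = 21 → V
  i=34: N-U = 19 → T
  i=35: H-F =  2 → C
  i=36: O-Y = 16 → Q
  i=37: H-E =  3 → D
  shifts repeat with period 7: CQDONVT

CQDONVT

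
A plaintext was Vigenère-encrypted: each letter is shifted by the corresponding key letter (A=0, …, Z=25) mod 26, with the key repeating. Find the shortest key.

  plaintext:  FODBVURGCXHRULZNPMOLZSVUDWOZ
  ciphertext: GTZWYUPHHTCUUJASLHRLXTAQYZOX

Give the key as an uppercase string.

  i= 0: G-F =  1 → B
  i= 1: T-O =  5 → F
  i= 2: Z-D = 22 → W
  i= 3: W-B = 21 → V
  i= 4: Y-V =  3 → D
  i= 5: U-U =  0 → A
  i= 6: P-R = 24 → Y
  i= 7: H-G =  1 → B
  i= 8: H-C =  5 → F
  i= 9: T-X = 22 → W
  i=10: C-H = 21 → V
  i=11: U-R =  3 → D
  i=12: U-U =  0 → A
  i=13: J-L = 24 → Y
  i=14: A-Z =  1 → B
  i=15: S-N =  5 → F
  i=16: L-P = 22 → W
  i=17: H-M = 21 → V
  i=18: R-O =  3 → D
  i=19: L-L =  0 → A
  i=20: X-Z = 24 → Y
  i=21: T-S =  1 → B
  i=22: A-V =  5 → F
  i=23: Q-U = 22 → W
  i=24: Y-D = 21 → V
  i=25: Z-W =  3 → D
  i=26: O-O =  0 → A
  i=27: X-Z = 24 → Y
  shifts repeat with period 7: BFWVDAY

BFWVDAY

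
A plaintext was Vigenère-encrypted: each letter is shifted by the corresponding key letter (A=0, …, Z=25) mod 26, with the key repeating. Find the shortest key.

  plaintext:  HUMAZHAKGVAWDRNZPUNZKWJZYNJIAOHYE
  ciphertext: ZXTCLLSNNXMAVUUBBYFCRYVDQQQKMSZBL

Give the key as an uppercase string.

  i= 0: Z-H = 18 → S
  i= 1: X-U =  3 → D
  i= 2: T-M =  7 → H
  i= 3: C-A =  2 → C
  i= 4: L-Z = 12 → M
  i= 5: L-H =  4 → E
  i= 6: S-A = 18 → S
  i= 7: N-K =  3 → D
  i= 8: N-G =  7 → H
  i= 9: X-V =  2 → C
  i=10: M-A = 12 → M
  i=11: A-W =  4 → E
  i=12: V-D = 18 → S
  i=13: U-R =  3 → D
  i=14: U-N =  7 → H
  i=15: B-Z =  2 → C
  i=16: B-P = 12 → M
  i=17: Y-U =  4 → E
  i=18: F-N = 18 → S
  i=19: C-Z =  3 → D
  i=20: R-K =  7 → H
  i=21: Y-W =  2 → C
  i=22: V-J = 12 → M
  i=23: D-Z =  4 → E
  i=24: Q-Y = 18 → S
  i=25: Q-N =  3 → D
  i=26: Q-J =  7 → H
  i=27: K-I =  2 → C
  i=28: M-A = 12 → M
  i=29: S-O =  4 → E
  i=30: Z-H = 18 → S
  i=31: B-Y =  3 → D
  i=32: L-E =  7 → H
  shifts repeat with period 6: SDHCME

SDHCME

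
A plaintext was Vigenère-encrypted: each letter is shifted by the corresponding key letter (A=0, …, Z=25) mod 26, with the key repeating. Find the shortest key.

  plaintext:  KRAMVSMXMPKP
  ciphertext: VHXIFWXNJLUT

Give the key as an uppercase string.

  i= 0: V-K = 11 → L
  i= 1: H-R = 16 → Q
  i= 2: X-A = 23 → X
  i= 3: I-M = 22 → W
  i= 4: F-V = 10 → K
  i= 5: W-S =  4 → E
  i= 6: X-M = 11 → L
  i= 7: N-X = 16 → Q
  i= 8: J-M = 23 → X
  i= 9: L-P = 22 → W
  i=10: U-K = 10 → K
  i=11: T-P =  4 → E
  shifts repeat with period 6: LQXWKE

LQXWKE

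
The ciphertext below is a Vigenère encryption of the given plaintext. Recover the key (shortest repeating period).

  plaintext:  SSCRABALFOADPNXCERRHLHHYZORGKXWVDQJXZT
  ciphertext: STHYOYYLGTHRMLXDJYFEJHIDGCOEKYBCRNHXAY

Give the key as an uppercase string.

ABFHOXY

  i= 0: S-S =  0 → A
  i= 1: T-S =  1 → B
  i= 2: H-C =  5 → F
  i= 3: Y-R =  7 → H
  i= 4: O-A = 14 → O
  i= 5: Y-B = 23 → X
  i= 6: Y-A = 24 → Y
  i= 7: L-L =  0 → A
  i= 8: G-F =  1 → B
  i= 9: T-O =  5 → F
  i=10: H-A =  7 → H
  i=11: R-D = 14 → O
  i=12: M-P = 23 → X
  i=13: L-N = 24 → Y
  i=14: X-X =  0 → A
  i=15: D-C =  1 → B
  i=16: J-E =  5 → F
  i=17: Y-R =  7 → H
  i=18: F-R = 14 → O
  i=19: E-H = 23 → X
  i=20: J-L = 24 → Y
  i=21: H-H =  0 → A
  i=22: I-H =  1 → B
  i=23: D-Y =  5 → F
  i=24: G-Z =  7 → H
  i=25: C-O = 14 → O
  i=26: O-R = 23 → X
  i=27: E-G = 24 → Y
  i=28: K-K =  0 → A
  i=29: Y-X =  1 → B
  i=30: B-W =  5 → F
  i=31: C-V =  7 → H
  i=32: R-D = 14 → O
  i=33: N-Q = 23 → X
  i=34: H-J = 24 → Y
  i=35: X-X =  0 → A
  i=36: A-Z =  1 → B
  i=37: Y-T =  5 → F
  shifts repeat with period 7: ABFHOXY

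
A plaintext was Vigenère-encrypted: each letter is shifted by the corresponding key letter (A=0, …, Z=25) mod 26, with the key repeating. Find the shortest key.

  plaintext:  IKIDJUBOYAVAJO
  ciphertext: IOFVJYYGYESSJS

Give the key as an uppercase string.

AEXS

  i= 0: I-I =  0 → A
  i= 1: O-K =  4 → E
  i= 2: F-I = 23 → X
  i= 3: V-D = 18 → S
  i= 4: J-J =  0 → A
  i= 5: Y-U =  4 → E
  i= 6: Y-B = 23 → X
  i= 7: G-O = 18 → S
  i= 8: Y-Y =  0 → A
  i= 9: E-A =  4 → E
  i=10: S-V = 23 → X
  i=11: S-A = 18 → S
  i=12: J-J =  0 → A
  i=13: S-O =  4 → E
  shifts repeat with period 4: AEXS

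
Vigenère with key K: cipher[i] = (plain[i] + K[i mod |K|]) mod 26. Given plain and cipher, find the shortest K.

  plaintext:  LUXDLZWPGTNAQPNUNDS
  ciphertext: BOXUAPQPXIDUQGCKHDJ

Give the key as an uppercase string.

  i= 0: B-L = 16 → Q
  i= 1: O-U = 20 → U
  i= 2: X-X =  0 → A
  i= 3: U-D = 17 → R
  i= 4: A-L = 15 → P
  i= 5: P-Z = 16 → Q
  i= 6: Q-W = 20 → U
  i= 7: P-P =  0 → A
  i= 8: X-G = 17 → R
  i= 9: I-T = 15 → P
  i=10: D-N = 16 → Q
  i=11: U-A = 20 → U
  i=12: Q-Q =  0 → A
  i=13: G-P = 17 → R
  i=14: C-N = 15 → P
  i=15: K-U = 16 → Q
  i=16: H-N = 20 → U
  i=17: D-D =  0 → A
  i=18: J-S = 17 → R
  shifts repeat with period 5: QUARP

QUARP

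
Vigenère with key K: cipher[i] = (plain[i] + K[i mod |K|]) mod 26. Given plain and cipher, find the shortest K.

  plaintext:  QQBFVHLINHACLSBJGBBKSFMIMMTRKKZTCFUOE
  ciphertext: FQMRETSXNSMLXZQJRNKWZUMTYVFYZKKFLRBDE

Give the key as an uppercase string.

  i= 0: F-Q = 15 → P
  i= 1: Q-Q =  0 → A
  i= 2: M-B = 11 → L
  i= 3: R-F = 12 → M
  i= 4: E-V =  9 → J
  i= 5: T-H = 12 → M
  i= 6: S-L =  7 → H
  i= 7: X-I = 15 → P
  i= 8: N-N =  0 → A
  i= 9: S-H = 11 → L
  i=10: M-A = 12 → M
  i=11: L-C =  9 → J
  i=12: X-L = 12 → M
  i=13: Z-S =  7 → H
  i=14: Q-B = 15 → P
  i=15: J-J =  0 → A
  i=16: R-G = 11 → L
  i=17: N-B = 12 → M
  i=18: K-B =  9 → J
  i=19: W-K = 12 → M
  i=20: Z-S =  7 → H
  i=21: U-F = 15 → P
  i=22: M-M =  0 → A
  i=23: T-I = 11 → L
  i=24: Y-M = 12 → M
  i=25: V-M =  9 → J
  i=26: F-T = 12 → M
  i=27: Y-R =  7 → H
  i=28: Z-K = 15 → P
  i=29: K-K =  0 → A
  i=30: K-Z = 11 → L
  i=31: F-T = 12 → M
  i=32: L-C =  9 → J
  i=33: R-F = 12 → M
  i=34: B-U =  7 → H
  i=35: D-O = 15 → P
  i=36: E-E =  0 → A
  shifts repeat with period 7: PALMJMH

PALMJMH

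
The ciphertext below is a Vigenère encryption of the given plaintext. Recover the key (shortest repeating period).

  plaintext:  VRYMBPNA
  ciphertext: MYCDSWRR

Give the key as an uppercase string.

RHER

  i= 0: M-V = 17 → R
  i= 1: Y-R =  7 → H
  i= 2: C-Y =  4 → E
  i= 3: D-M = 17 → R
  i= 4: S-B = 17 → R
  i= 5: W-P =  7 → H
  i= 6: R-N =  4 → E
  i= 7: R-A = 17 → R
  shifts repeat with period 4: RHER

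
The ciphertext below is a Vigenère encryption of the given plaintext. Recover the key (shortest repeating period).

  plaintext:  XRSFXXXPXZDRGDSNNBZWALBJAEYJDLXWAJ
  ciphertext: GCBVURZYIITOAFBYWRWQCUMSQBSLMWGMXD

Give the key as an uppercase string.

  i= 0: G-X =  9 → J
  i= 1: C-R = 11 → L
  i= 2: B-S =  9 → J
  i= 3: V-F = 16 → Q
  i= 4: U-X = 23 → X
  i= 5: R-X = 20 → U
  i= 6: Z-X =  2 → C
  i= 7: Y-P =  9 → J
  i= 8: I-X = 11 → L
  i= 9: I-Z =  9 → J
  i=10: T-D = 16 → Q
  i=11: O-R = 23 → X
  i=12: A-G = 20 → U
  i=13: F-D =  2 → C
  i=14: B-S =  9 → J
  i=15: Y-N = 11 → L
  i=16: W-N =  9 → J
  i=17: R-B = 16 → Q
  i=18: W-Z = 23 → X
  i=19: Q-W = 20 → U
  i=20: C-A =  2 → C
  i=21: U-L =  9 → J
  i=22: M-B = 11 → L
  i=23: S-J =  9 → J
  i=24: Q-A = 16 → Q
  i=25: B-E = 23 → X
  i=26: S-Y = 20 → U
  i=27: L-J =  2 → C
  i=28: M-D =  9 → J
  i=29: W-L = 11 → L
  i=30: G-X =  9 → J
  i=31: M-W = 16 → Q
  i=32: X-A = 23 → X
  i=33: D-J = 20 → U
  shifts repeat with period 7: JLJQXUC

JLJQXUC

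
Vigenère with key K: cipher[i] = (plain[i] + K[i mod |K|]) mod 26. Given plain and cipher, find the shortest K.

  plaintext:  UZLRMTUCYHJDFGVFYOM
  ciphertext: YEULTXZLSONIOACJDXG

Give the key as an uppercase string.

  i= 0: Y-U =  4 → E
  i= 1: E-Z =  5 → F
  i= 2: U-L =  9 → J
  i= 3: L-R = 20 → U
  i= 4: T-M =  7 → H
  i= 5: X-T =  4 → E
  i= 6: Z-U =  5 → F
  i= 7: L-C =  9 → J
  i= 8: S-Y = 20 → U
  i= 9: O-H =  7 → H
  i=10: N-J =  4 → E
  i=11: I-D =  5 → F
  i=12: O-F =  9 → J
  i=13: A-G = 20 → U
  i=14: C-V =  7 → H
  i=15: J-F =  4 → E
  i=16: D-Y =  5 → F
  i=17: X-O =  9 → J
  i=18: G-M = 20 → U
  shifts repeat with period 5: EFJUH

EFJUH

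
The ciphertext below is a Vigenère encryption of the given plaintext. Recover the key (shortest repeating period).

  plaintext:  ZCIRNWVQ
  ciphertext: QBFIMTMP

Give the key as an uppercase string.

  i= 0: Q-Z = 17 → R
  i= 1: B-C = 25 → Z
  i= 2: F-I = 23 → X
  i= 3: I-R = 17 → R
  i= 4: M-N = 25 → Z
  i= 5: T-W = 23 → X
  i= 6: M-V = 17 → R
  i= 7: P-Q = 25 → Z
  shifts repeat with period 3: RZX

RZX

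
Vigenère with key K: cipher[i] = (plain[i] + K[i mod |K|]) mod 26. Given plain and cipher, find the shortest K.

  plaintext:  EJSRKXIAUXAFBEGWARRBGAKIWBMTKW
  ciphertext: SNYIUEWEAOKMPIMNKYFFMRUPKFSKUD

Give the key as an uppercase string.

  i= 0: S-E = 14 → O
  i= 1: N-J =  4 → E
  i= 2: Y-S =  6 → G
  i= 3: I-R = 17 → R
  i= 4: U-K = 10 → K
  i= 5: E-X =  7 → H
  i= 6: W-I = 14 → O
  i= 7: E-A =  4 → E
  i= 8: A-U =  6 → G
  i= 9: O-X = 17 → R
  i=10: K-A = 10 → K
  i=11: M-F =  7 → H
  i=12: P-B = 14 → O
  i=13: I-E =  4 → E
  i=14: M-G =  6 → G
  i=15: N-W = 17 → R
  i=16: K-A = 10 → K
  i=17: Y-R =  7 → H
  i=18: F-R = 14 → O
  i=19: F-B =  4 → E
  i=20: M-G =  6 → G
  i=21: R-A = 17 → R
  i=22: U-K = 10 → K
  i=23: P-I =  7 → H
  i=24: K-W = 14 → O
  i=25: F-B =  4 → E
  i=26: S-M =  6 → G
  i=27: K-T = 17 → R
  i=28: U-K = 10 → K
  i=29: D-W =  7 → H
  shifts repeat with period 6: OEGRKH

OEGRKH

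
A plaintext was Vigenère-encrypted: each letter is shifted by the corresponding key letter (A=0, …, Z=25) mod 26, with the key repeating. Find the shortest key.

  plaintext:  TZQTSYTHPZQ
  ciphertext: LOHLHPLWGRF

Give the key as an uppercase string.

  i= 0: L-T = 18 → S
  i= 1: O-Z = 15 → P
  i= 2: H-Q = 17 → R
  i= 3: L-T = 18 → S
  i= 4: H-S = 15 → P
  i= 5: P-Y = 17 → R
  i= 6: L-T = 18 → S
  i= 7: W-H = 15 → P
  i= 8: G-P = 17 → R
  i= 9: R-Z = 18 → S
  i=10: F-Q = 15 → P
  shifts repeat with period 3: SPR

SPR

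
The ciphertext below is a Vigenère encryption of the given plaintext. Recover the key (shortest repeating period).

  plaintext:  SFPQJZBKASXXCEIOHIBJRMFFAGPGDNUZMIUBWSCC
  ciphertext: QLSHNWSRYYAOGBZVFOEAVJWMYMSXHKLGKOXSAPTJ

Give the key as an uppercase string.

  i= 0: Q-S = 24 → Y
  i= 1: L-F =  6 → G
  i= 2: S-P =  3 → D
  i= 3: H-Q = 17 → R
  i= 4: N-J =  4 → E
  i= 5: W-Z = 23 → X
  i= 6: S-B = 17 → R
  i= 7: R-K =  7 → H
  i= 8: Y-A = 24 → Y
  i= 9: Y-S =  6 → G
  i=10: A-X =  3 → D
  i=11: O-X = 17 → R
  i=12: G-C =  4 → E
  i=13: B-E = 23 → X
  i=14: Z-I = 17 → R
  i=15: V-O =  7 → H
  i=16: F-H = 24 → Y
  i=17: O-I =  6 → G
  i=18: E-B =  3 → D
  i=19: A-J = 17 → R
  i=20: V-R =  4 → E
  i=21: J-M = 23 → X
  i=22: W-F = 17 → R
  i=23: M-F =  7 → H
  i=24: Y-A = 24 → Y
  i=25: M-G =  6 → G
  i=26: S-P =  3 → D
  i=27: X-G = 17 → R
  i=28: H-D =  4 → E
  i=29: K-N = 23 → X
  i=30: L-U = 17 → R
  i=31: G-Z =  7 → H
  i=32: K-M = 24 → Y
  i=33: O-I =  6 → G
  i=34: X-U =  3 → D
  i=35: S-B = 17 → R
  i=36: A-W =  4 → E
  i=37: P-S = 23 → X
  i=38: T-C = 17 → R
  i=39: J-C =  7 → H
  shifts repeat with period 8: YGDREXRH

YGDREXRH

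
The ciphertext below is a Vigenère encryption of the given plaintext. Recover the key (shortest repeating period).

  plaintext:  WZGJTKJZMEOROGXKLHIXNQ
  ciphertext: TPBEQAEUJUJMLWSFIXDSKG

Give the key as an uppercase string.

XQVV

  i= 0: T-W = 23 → X
  i= 1: P-Z = 16 → Q
  i= 2: B-G = 21 → V
  i= 3: E-J = 21 → V
  i= 4: Q-T = 23 → X
  i= 5: A-K = 16 → Q
  i= 6: E-J = 21 → V
  i= 7: U-Z = 21 → V
  i= 8: J-M = 23 → X
  i= 9: U-E = 16 → Q
  i=10: J-O = 21 → V
  i=11: M-R = 21 → V
  i=12: L-O = 23 → X
  i=13: W-G = 16 → Q
  i=14: S-X = 21 → V
  i=15: F-K = 21 → V
  i=16: I-L = 23 → X
  i=17: X-H = 16 → Q
  i=18: D-I = 21 → V
  i=19: S-X = 21 → V
  i=20: K-N = 23 → X
  i=21: G-Q = 16 → Q
  shifts repeat with period 4: XQVV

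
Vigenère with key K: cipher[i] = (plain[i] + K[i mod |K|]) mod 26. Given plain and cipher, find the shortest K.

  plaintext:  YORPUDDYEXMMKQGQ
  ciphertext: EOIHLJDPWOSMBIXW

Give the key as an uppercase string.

GARSR

  i= 0: E-Y =  6 → G
  i= 1: O-O =  0 → A
  i= 2: I-R = 17 → R
  i= 3: H-P = 18 → S
  i= 4: L-U = 17 → R
  i= 5: J-D =  6 → G
  i= 6: D-D =  0 → A
  i= 7: P-Y = 17 → R
  i= 8: W-E = 18 → S
  i= 9: O-X = 17 → R
  i=10: S-M =  6 → G
  i=11: M-M =  0 → A
  i=12: B-K = 17 → R
  i=13: I-Q = 18 → S
  i=14: X-G = 17 → R
  i=15: W-Q =  6 → G
  shifts repeat with period 5: GARSR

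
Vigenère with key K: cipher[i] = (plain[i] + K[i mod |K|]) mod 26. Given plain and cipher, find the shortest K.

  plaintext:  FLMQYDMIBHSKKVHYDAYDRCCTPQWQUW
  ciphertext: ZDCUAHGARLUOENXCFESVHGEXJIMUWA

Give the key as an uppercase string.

USQECE

  i= 0: Z-F = 20 → U
  i= 1: D-L = 18 → S
  i= 2: C-M = 16 → Q
  i= 3: U-Q =  4 → E
  i= 4: A-Y =  2 → C
  i= 5: H-D =  4 → E
  i= 6: G-M = 20 → U
  i= 7: A-I = 18 → S
  i= 8: R-B = 16 → Q
  i= 9: L-H =  4 → E
  i=10: U-S =  2 → C
  i=11: O-K =  4 → E
  i=12: E-K = 20 → U
  i=13: N-V = 18 → S
  i=14: X-H = 16 → Q
  i=15: C-Y =  4 → E
  i=16: F-D =  2 → C
  i=17: E-A =  4 → E
  i=18: S-Y = 20 → U
  i=19: V-D = 18 → S
  i=20: H-R = 16 → Q
  i=21: G-C =  4 → E
  i=22: E-C =  2 → C
  i=23: X-T =  4 → E
  i=24: J-P = 20 → U
  i=25: I-Q = 18 → S
  i=26: M-W = 16 → Q
  i=27: U-Q =  4 → E
  i=28: W-U =  2 → C
  i=29: A-W =  4 → E
  shifts repeat with period 6: USQECE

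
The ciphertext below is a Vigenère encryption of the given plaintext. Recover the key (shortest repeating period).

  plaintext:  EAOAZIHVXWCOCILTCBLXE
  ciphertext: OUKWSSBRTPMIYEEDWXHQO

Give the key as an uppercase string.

KUWWT

  i= 0: O-E = 10 → K
  i= 1: U-A = 20 → U
  i= 2: K-O = 22 → W
  i= 3: W-A = 22 → W
  i= 4: S-Z = 19 → T
  i= 5: S-I = 10 → K
  i= 6: B-H = 20 → U
  i= 7: R-V = 22 → W
  i= 8: T-X = 22 → W
  i= 9: P-W = 19 → T
  i=10: M-C = 10 → K
  i=11: I-O = 20 → U
  i=12: Y-C = 22 → W
  i=13: E-I = 22 → W
  i=14: E-L = 19 → T
  i=15: D-T = 10 → K
  i=16: W-C = 20 → U
  i=17: X-B = 22 → W
  i=18: H-L = 22 → W
  i=19: Q-X = 19 → T
  i=20: O-E = 10 → K
  shifts repeat with period 5: KUWWT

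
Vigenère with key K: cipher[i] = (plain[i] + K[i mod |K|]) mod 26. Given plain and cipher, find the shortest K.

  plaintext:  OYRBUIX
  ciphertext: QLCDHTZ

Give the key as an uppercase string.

CNL

  i= 0: Q-O =  2 → C
  i= 1: L-Y = 13 → N
  i= 2: C-R = 11 → L
  i= 3: D-B =  2 → C
  i= 4: H-U = 13 → N
  i= 5: T-I = 11 → L
  i= 6: Z-X =  2 → C
  shifts repeat with period 3: CNL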